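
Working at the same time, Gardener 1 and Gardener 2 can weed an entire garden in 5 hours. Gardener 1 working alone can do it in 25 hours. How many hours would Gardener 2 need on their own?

25/4 hours

Combined rate is 1/5 per hour.
Known contribution: 1/25 per hour.
So Gardener 2's rate is 1/5 − 1/25 = 4/25, meaning 25/4 hours alone.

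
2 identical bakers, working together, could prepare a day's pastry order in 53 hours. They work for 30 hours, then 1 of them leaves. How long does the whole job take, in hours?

One baker does 1/106 of the job per hour.
After 30 hours with 2 bakers, 30/53 is done (23/53 left).
With 1 baker the rate is 1/106, so the rest takes 23/53 ÷ 1/106 = 46 hours.
Total = 30 + 46 = 76 hours.

76 hours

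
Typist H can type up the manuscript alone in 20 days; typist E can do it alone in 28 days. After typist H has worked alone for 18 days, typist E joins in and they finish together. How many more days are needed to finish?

In 18 days typist H does 18/20 = 9/10 of the job, leaving 1/10.
Typist H and typist E together work at 3/35 per day, so finishing takes 1/10 ÷ 3/35 = 7/6 days.

7/6 days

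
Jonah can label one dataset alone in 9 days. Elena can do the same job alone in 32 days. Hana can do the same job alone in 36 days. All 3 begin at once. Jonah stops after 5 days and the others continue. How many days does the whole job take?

128/17 days

In the first 5 days the combined rate is 49/288, so 245/288 of the job is done, leaving 43/288.
After Jonah leaves the rate is 17/288 per day; the remaining 43/288 takes 43/17 days.
Total = 5 + 43/17 = 128/17 days.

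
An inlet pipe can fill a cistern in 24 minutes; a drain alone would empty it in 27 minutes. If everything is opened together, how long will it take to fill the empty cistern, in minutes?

216 minutes

Net rate = 1/24 − 1/27 = (9 − 8)/216 = 1/216 per minute.
Filling time = 1 ÷ (1/216) = 216 minutes.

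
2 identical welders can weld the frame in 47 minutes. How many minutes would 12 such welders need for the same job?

47/6 minutes

Total work is 2·47 = 94 welder-minutes.
With 12 welders: 94/12 = 47/6 minutes.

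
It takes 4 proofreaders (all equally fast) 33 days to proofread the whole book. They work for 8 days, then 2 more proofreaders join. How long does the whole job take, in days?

74/3 days

One proofreader does 1/132 of the job per day.
After 8 days with 4 proofreaders, 8/33 is done (25/33 left).
With 6 proofreaders the rate is 6/132 = 1/22, so the rest takes 25/33 ÷ 1/22 = 50/3 days.
Total = 8 + 50/3 = 74/3 days.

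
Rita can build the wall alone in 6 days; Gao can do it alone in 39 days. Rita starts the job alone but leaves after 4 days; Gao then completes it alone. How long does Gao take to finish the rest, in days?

13 days

In 4 days Rita does 4/6 = 2/3 of the job, leaving 1/3.
Gao works at 1/39 per day, so finishing takes 1/3 ÷ 1/39 = 13 days.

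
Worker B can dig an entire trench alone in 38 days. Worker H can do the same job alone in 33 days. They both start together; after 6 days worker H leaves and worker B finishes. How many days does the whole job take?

In the first 6 days the combined rate is 71/1254, so 71/209 of the job is done, leaving 138/209.
After worker H leaves the rate is 1/38 per day; the remaining 138/209 takes 276/11 days.
Total = 6 + 276/11 = 342/11 days.

342/11 days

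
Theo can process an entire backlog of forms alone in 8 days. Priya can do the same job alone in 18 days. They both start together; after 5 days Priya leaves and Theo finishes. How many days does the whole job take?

52/9 days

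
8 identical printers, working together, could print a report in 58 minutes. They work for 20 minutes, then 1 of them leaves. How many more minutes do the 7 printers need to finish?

304/7 minutes

One printer does 1/464 of the job per minute.
After 20 minutes with 8 printers, 10/29 is done (19/29 left).
With 7 printers the rate is 7/464, so the rest takes 19/29 ÷ 7/464 = 304/7 minutes.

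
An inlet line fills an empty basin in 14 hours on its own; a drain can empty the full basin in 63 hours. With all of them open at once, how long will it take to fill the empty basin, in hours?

Net rate = 1/14 − 1/63 = (9 − 2)/126 = 7/126 = 1/18 per hour.
Filling time = 1 ÷ (1/18) = 18 hours.

18 hours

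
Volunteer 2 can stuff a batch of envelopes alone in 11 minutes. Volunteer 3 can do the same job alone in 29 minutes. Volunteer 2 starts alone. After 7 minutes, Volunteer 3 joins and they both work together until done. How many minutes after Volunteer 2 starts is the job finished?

In the first 7 minutes Volunteer 2 alone does 7/11 of the job, leaving 4/11.
Once everyone is working, combined rate: 1/11 + 1/29 = (29 + 11)/319 = 40/319 per minute.
Remaining 4/11 at 40/319 per minute takes 29/10 minutes.
Total from the start = 7 + 29/10 = 99/10 minutes.

99/10 minutes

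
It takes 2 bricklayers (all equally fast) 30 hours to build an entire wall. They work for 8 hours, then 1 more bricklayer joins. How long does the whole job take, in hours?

One bricklayer does 1/60 of the job per hour.
After 8 hours with 2 bricklayers, 4/15 is done (11/15 left).
With 3 bricklayers the rate is 3/60 = 1/20, so the rest takes 11/15 ÷ 1/20 = 44/3 hours.
Total = 8 + 44/3 = 68/3 hours.

68/3 hours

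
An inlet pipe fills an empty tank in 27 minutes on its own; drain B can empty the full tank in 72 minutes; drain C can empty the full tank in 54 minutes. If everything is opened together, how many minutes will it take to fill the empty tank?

216 minutes

Net rate = 1/27 − 1/72 − 1/54 = (8 − 3 − 4)/216 = 1/216 per minute.
Filling time = 1 ÷ (1/216) = 216 minutes.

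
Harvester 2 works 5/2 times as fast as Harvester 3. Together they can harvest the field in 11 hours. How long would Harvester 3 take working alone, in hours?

Let Harvester 3's rate be r; then Harvester 2's rate is (5/2)r, so together (5/2 + 1)r = (7/2)r = 1/11.
Thus r = 2/77 per hour.
Harvester 3 alone: 77/2 hours; Harvester 2 alone: 77/5 hours.

77/2 hours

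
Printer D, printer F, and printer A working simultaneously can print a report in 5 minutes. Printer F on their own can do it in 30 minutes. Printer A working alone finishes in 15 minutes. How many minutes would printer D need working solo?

Combined rate is 1/5 per minute.
Known contribution: 1/30 + 1/15 = (1 + 2)/30 = 3/30 = 1/10 per minute.
So printer D's rate is 1/5 − 1/10 = 1/10, meaning 10 minutes alone.

10 minutes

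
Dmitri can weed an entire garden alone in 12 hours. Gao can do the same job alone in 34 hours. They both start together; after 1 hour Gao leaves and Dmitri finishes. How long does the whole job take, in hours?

198/17 hours

In the first 1 hour the combined rate is 23/204, so 23/204 of the job is done, leaving 181/204.
After Gao leaves the rate is 1/12 per hour; the remaining 181/204 takes 181/17 hours.
Total = 1 + 181/17 = 198/17 hours.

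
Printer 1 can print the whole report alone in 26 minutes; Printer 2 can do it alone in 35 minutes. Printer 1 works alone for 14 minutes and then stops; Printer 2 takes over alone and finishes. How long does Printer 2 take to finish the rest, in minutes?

In 14 minutes Printer 1 does 14/26 = 7/13 of the job, leaving 6/13.
Printer 2 works at 1/35 per minute, so finishing takes 6/13 ÷ 1/35 = 210/13 minutes.

210/13 minutes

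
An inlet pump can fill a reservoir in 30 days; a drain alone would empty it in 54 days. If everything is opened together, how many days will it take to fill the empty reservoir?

135/2 days

Net rate = 1/30 − 1/54 = (9 − 5)/270 = 4/270 = 2/135 per day.
Filling time = 1 ÷ (2/135) = 135/2 days.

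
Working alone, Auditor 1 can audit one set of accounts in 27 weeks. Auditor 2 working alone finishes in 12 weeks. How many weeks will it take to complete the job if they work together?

108/13 weeks

Combined rate: 1/27 + 1/12 = (4 + 9)/108 = 13/108 per week.
Time = 1 ÷ (13/108) = 108/13 weeks.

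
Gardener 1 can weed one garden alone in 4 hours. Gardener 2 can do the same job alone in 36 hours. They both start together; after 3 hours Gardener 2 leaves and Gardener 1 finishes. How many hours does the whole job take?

11/3 hours

In the first 3 hours the combined rate is 5/18, so 5/6 of the job is done, leaving 1/6.
After Gardener 2 leaves the rate is 1/4 per hour; the remaining 1/6 takes 2/3 hours.
Total = 3 + 2/3 = 11/3 hours.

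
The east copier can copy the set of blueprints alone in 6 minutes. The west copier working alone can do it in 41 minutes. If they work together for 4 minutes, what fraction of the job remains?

Combined rate: 1/6 + 1/41 = (41 + 6)/246 = 47/246 per minute.
In 4 minutes they complete 4·47/246 = 94/123 of the job.
So 29/123 remains.

29/123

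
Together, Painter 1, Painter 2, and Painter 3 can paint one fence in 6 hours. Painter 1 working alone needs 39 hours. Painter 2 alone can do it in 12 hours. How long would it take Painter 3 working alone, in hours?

52/3 hours

Combined rate is 1/6 per hour.
Known contribution: 1/39 + 1/12 = (4 + 13)/156 = 17/156 per hour.
So Painter 3's rate is 1/6 − 17/156 = 3/52, meaning 52/3 hours alone.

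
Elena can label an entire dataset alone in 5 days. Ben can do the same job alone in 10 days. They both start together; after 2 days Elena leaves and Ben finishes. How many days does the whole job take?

6 days

In the first 2 days the combined rate is 3/10, so 3/5 of the job is done, leaving 2/5.
After Elena leaves the rate is 1/10 per day; the remaining 2/5 takes 4 days.
Total = 2 + 4 = 6 days.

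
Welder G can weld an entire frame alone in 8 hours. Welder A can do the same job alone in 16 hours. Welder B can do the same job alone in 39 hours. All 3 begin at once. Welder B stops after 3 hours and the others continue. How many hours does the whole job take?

64/13 hours

In the first 3 hours the combined rate is 133/624, so 133/208 of the job is done, leaving 75/208.
After welder B leaves the rate is 3/16 per hour; the remaining 75/208 takes 25/13 hours.
Total = 3 + 25/13 = 64/13 hours.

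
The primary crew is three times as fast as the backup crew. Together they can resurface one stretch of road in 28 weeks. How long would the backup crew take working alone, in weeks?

Let the backup crew's rate be r; then the primary crew's rate is 3r, so together (3 + 1)r = 4r = 1/28.
Thus r = 1/112 per week.
The backup crew alone: 112 weeks; the primary crew alone: 112/3 weeks.

112 weeks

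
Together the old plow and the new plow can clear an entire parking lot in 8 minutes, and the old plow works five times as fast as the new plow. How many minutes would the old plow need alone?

Let the new plow's rate be r; then the old plow's rate is 5r, so together (5 + 1)r = 6r = 1/8.
Thus r = 1/48 per minute.
The new plow alone: 48 minutes; the old plow alone: 48/5 minutes.

48/5 minutes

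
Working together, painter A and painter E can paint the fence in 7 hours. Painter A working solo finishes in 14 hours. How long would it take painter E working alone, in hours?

14 hours

Combined rate is 1/7 per hour.
Known contribution: 1/14 per hour.
So painter E's rate is 1/7 − 1/14 = 1/14, meaning 14 hours alone.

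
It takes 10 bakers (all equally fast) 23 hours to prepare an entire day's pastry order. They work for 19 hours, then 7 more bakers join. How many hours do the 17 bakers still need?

40/17 hours

One baker does 1/230 of the job per hour.
After 19 hours with 10 bakers, 19/23 is done (4/23 left).
With 17 bakers the rate is 17/230, so the rest takes 4/23 ÷ 17/230 = 40/17 hours.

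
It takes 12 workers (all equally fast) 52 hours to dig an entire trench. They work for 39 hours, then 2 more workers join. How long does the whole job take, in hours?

351/7 hours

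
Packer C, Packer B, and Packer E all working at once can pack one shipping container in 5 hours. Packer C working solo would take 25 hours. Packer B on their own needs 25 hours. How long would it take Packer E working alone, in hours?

25/3 hours

Combined rate is 1/5 per hour.
Known contribution: 1/25 + 1/25 = (1 + 1)/25 = 2/25 per hour.
So Packer E's rate is 1/5 − 2/25 = 3/25, meaning 25/3 hours alone.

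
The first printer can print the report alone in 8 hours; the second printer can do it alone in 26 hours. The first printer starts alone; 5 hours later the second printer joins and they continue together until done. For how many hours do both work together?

In 5 hours the first printer does 5/8 of the job, leaving 3/8.
The first printer and the second printer together work at 17/104 per hour, so finishing takes 3/8 ÷ 17/104 = 39/17 hours.

39/17 hours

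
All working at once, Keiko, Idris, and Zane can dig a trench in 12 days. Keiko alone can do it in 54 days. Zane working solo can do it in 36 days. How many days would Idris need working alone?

Combined rate is 1/12 per day.
Known contribution: 1/54 + 1/36 = (2 + 3)/108 = 5/108 per day.
So Idris's rate is 1/12 − 5/108 = 1/27, meaning 27 days alone.

27 days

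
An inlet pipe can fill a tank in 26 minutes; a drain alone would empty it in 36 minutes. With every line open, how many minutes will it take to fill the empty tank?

Net rate = 1/26 − 1/36 = (18 − 13)/468 = 5/468 per minute.
Filling time = 1 ÷ (5/468) = 468/5 minutes.

468/5 minutes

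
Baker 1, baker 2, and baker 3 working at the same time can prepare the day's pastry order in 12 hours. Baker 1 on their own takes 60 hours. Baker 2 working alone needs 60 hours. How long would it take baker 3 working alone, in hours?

20 hours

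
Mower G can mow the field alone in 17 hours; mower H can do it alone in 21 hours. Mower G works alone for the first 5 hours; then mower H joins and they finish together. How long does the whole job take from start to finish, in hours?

221/19 hours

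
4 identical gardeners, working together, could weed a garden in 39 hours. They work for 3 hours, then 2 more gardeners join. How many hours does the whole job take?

27 hours

One gardener does 1/156 of the job per hour.
After 3 hours with 4 gardeners, 1/13 is done (12/13 left).
With 6 gardeners the rate is 6/156 = 1/26, so the rest takes 12/13 ÷ 1/26 = 24 hours.
Total = 3 + 24 = 27 hours.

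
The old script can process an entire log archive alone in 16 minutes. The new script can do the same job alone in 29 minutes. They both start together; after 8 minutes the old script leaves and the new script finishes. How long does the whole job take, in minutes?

29/2 minutes

In the first 8 minutes the combined rate is 45/464, so 45/58 of the job is done, leaving 13/58.
After the old script leaves the rate is 1/29 per minute; the remaining 13/58 takes 13/2 minutes.
Total = 8 + 13/2 = 29/2 minutes.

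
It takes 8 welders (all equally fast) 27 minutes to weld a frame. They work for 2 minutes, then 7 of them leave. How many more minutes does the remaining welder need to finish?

200 minutes

One welder does 1/216 of the job per minute.
After 2 minutes with 8 welders, 2/27 is done (25/27 left).
With 1 welder the rate is 1/216, so the rest takes 25/27 ÷ 1/216 = 200 minutes.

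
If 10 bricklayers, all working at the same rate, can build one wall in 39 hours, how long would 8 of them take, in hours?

195/4 hours

Total work is 10·39 = 390 bricklayer-hours.
With 8 bricklayers: 390/8 = 195/4 hours.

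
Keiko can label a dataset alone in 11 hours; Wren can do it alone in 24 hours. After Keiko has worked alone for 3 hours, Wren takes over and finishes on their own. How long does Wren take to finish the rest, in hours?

192/11 hours

In 3 hours Keiko does 3/11 of the job, leaving 8/11.
Wren works at 1/24 per hour, so finishing takes 8/11 ÷ 1/24 = 192/11 hours.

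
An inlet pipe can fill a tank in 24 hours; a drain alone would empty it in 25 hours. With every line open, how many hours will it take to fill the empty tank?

600 hours

Net rate = 1/24 − 1/25 = (25 − 24)/600 = 1/600 per hour.
Filling time = 1 ÷ (1/600) = 600 hours.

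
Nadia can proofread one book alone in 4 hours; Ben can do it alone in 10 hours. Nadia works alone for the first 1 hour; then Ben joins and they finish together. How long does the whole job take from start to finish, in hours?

In 1 hour Nadia does 1/4 of the job, leaving 3/4.
Nadia and Ben together work at 7/20 per hour, so finishing takes 3/4 ÷ 7/20 = 15/7 hours.
Total time = 1 + 15/7 = 22/7 hours.

22/7 hours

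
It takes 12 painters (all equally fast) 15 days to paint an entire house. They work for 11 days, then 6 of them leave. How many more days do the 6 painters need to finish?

One painter does 1/180 of the job per day.
After 11 days with 12 painters, 11/15 is done (4/15 left).
With 6 painters the rate is 6/180 = 1/30, so the rest takes 4/15 ÷ 1/30 = 8 days.

8 days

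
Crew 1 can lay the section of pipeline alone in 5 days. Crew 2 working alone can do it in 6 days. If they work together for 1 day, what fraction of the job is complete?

11/30

Combined rate: 1/5 + 1/6 = (6 + 5)/30 = 11/30 per day.
In 1 day they complete 1·11/30 = 11/30 of the job.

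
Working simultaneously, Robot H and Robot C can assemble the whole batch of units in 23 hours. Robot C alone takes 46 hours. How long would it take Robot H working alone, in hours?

Combined rate is 1/23 per hour.
Known contribution: 1/46 per hour.
So Robot H's rate is 1/23 − 1/46 = 1/46, meaning 46 hours alone.

46 hours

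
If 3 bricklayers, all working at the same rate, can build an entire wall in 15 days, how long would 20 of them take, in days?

9/4 days

Total work is 3·15 = 45 bricklayer-days.
With 20 bricklayers: 45/20 = 9/4 days.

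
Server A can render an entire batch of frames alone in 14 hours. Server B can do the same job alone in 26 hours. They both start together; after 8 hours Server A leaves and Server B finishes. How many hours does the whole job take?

In the first 8 hours the combined rate is 10/91, so 80/91 of the job is done, leaving 11/91.
After Server A leaves the rate is 1/26 per hour; the remaining 11/91 takes 22/7 hours.
Total = 8 + 22/7 = 78/7 hours.

78/7 hours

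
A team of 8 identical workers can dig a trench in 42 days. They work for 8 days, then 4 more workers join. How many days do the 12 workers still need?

One worker does 1/336 of the job per day.
After 8 days with 8 workers, 4/21 is done (17/21 left).
With 12 workers the rate is 12/336 = 1/28, so the rest takes 17/21 ÷ 1/28 = 68/3 days.

68/3 days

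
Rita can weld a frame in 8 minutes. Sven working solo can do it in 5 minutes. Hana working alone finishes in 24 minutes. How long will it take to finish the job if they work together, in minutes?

Combined rate: 1/8 + 1/5 + 1/24 = (15 + 24 + 5)/120 = 44/120 = 11/30 per minute.
Time = 1 ÷ (11/30) = 30/11 minutes.

30/11 minutes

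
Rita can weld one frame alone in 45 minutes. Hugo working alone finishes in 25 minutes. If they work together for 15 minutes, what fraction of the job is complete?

14/15

Combined rate: 1/45 + 1/25 = (5 + 9)/225 = 14/225 per minute.
In 15 minutes they complete 15·14/225 = 14/15 of the job.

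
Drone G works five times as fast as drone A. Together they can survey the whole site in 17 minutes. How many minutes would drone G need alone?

102/5 minutes

Let drone A's rate be r; then drone G's rate is 5r, so together (5 + 1)r = 6r = 1/17.
Thus r = 1/102 per minute.
Drone A alone: 102 minutes; drone G alone: 102/5 minutes.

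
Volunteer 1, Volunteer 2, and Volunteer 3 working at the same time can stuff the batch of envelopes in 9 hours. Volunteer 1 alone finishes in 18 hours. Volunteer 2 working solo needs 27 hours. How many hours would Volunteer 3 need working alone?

54 hours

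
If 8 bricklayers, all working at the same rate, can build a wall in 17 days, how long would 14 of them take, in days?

Total work is 8·17 = 136 bricklayer-days.
With 14 bricklayers: 136/14 = 68/7 days.

68/7 days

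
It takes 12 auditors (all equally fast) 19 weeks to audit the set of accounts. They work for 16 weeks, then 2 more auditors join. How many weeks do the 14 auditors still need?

One auditor does 1/228 of the job per week.
After 16 weeks with 12 auditors, 16/19 is done (3/19 left).
With 14 auditors the rate is 14/228 = 7/114, so the rest takes 3/19 ÷ 7/114 = 18/7 weeks.

18/7 weeks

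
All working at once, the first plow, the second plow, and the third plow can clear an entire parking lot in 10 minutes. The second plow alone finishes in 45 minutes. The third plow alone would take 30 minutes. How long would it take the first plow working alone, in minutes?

Combined rate is 1/10 per minute.
Known contribution: 1/45 + 1/30 = (2 + 3)/90 = 5/90 = 1/18 per minute.
So the first plow's rate is 1/10 − 1/18 = 2/45, meaning 45/2 minutes alone.

45/2 minutes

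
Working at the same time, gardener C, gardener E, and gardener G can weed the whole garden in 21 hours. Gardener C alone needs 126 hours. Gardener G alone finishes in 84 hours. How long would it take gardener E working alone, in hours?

Combined rate is 1/21 per hour.
Known contribution: 1/126 + 1/84 = (2 + 3)/252 = 5/252 per hour.
So gardener E's rate is 1/21 − 5/252 = 1/36, meaning 36 hours alone.

36 hours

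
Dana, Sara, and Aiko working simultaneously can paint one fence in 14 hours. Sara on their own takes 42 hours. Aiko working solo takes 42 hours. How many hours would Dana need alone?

42 hours

Combined rate is 1/14 per hour.
Known contribution: 1/42 + 1/42 = (1 + 1)/42 = 2/42 = 1/21 per hour.
So Dana's rate is 1/14 − 1/21 = 1/42, meaning 42 hours alone.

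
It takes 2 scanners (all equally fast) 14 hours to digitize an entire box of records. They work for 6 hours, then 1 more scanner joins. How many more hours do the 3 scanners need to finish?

One scanner does 1/28 of the job per hour.
After 6 hours with 2 scanners, 3/7 is done (4/7 left).
With 3 scanners the rate is 3/28, so the rest takes 4/7 ÷ 3/28 = 16/3 hours.

16/3 hours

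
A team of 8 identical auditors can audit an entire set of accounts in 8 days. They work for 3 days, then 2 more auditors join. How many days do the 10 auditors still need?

4 days

One auditor does 1/64 of the job per day.
After 3 days with 8 auditors, 3/8 is done (5/8 left).
With 10 auditors the rate is 10/64 = 5/32, so the rest takes 5/8 ÷ 5/32 = 4 days.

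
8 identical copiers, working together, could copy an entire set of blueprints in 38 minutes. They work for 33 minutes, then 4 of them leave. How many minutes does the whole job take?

43 minutes

One copier does 1/304 of the job per minute.
After 33 minutes with 8 copiers, 33/38 is done (5/38 left).
With 4 copiers the rate is 4/304 = 1/76, so the rest takes 5/38 ÷ 1/76 = 10 minutes.
Total = 33 + 10 = 43 minutes.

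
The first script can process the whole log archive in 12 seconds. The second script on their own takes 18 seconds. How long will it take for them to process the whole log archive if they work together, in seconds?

Combined rate: 1/12 + 1/18 = (3 + 2)/36 = 5/36 per second.
Time = 1 ÷ (5/36) = 36/5 seconds.

36/5 seconds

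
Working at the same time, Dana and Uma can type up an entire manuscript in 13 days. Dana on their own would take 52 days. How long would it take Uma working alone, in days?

52/3 days

Combined rate is 1/13 per day.
Known contribution: 1/52 per day.
So Uma's rate is 1/13 − 1/52 = 3/52, meaning 52/3 days alone.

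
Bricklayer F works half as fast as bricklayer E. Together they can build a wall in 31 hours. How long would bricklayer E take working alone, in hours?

Let bricklayer E's rate be r; then bricklayer F's rate is (1/2)r, so together (1/2 + 1)r = (3/2)r = 1/31.
Thus r = 2/93 per hour.
Bricklayer E alone: 93/2 hours; bricklayer F alone: 93 hours.

93/2 hours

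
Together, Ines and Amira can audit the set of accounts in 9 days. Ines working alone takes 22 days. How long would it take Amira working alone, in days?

Combined rate is 1/9 per day.
Known contribution: 1/22 per day.
So Amira's rate is 1/9 − 1/22 = 13/198, meaning 198/13 days alone.

198/13 days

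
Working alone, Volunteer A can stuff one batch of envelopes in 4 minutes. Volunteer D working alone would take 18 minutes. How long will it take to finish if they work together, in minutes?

With two workers the combined time is the product over the sum: 4·18/(4+18) = 72/22 = 36/11 minutes.

36/11 minutes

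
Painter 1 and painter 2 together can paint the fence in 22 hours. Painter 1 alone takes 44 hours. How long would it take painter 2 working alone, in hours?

44 hours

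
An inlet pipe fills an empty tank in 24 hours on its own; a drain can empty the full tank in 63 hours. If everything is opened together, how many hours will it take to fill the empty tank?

Net rate = 1/24 − 1/63 = (21 − 8)/504 = 13/504 per hour.
Filling time = 1 ÷ (13/504) = 504/13 hours.

504/13 hours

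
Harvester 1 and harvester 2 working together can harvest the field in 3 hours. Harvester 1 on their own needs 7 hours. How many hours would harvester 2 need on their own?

Combined rate is 1/3 per hour.
Known contribution: 1/7 per hour.
So harvester 2's rate is 1/3 − 1/7 = 4/21, meaning 21/4 hours alone.

21/4 hours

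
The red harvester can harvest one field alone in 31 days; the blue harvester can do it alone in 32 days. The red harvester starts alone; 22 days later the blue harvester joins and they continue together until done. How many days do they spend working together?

In 22 days the red harvester does 22/31 of the job, leaving 9/31.
The red harvester and the blue harvester together work at 63/992 per day, so finishing takes 9/31 ÷ 63/992 = 32/7 days.

32/7 days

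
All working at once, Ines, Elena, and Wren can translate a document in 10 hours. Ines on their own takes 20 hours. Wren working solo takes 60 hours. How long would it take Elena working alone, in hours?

Combined rate is 1/10 per hour.
Known contribution: 1/20 + 1/60 = (3 + 1)/60 = 4/60 = 1/15 per hour.
So Elena's rate is 1/10 − 1/15 = 1/30, meaning 30 hours alone.

30 hours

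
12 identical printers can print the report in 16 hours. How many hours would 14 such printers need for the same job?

96/7 hours

Total work is 12·16 = 192 printer-hours.
With 14 printers: 192/14 = 96/7 hours.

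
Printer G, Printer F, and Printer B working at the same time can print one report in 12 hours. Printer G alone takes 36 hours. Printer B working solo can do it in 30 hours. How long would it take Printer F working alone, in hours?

Combined rate is 1/12 per hour.
Known contribution: 1/36 + 1/30 = (5 + 6)/180 = 11/180 per hour.
So Printer F's rate is 1/12 − 11/180 = 1/45, meaning 45 hours alone.

45 hours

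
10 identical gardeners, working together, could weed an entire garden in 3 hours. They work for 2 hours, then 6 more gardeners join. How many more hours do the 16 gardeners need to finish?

One gardener does 1/30 of the job per hour.
After 2 hours with 10 gardeners, 2/3 is done (1/3 left).
With 16 gardeners the rate is 16/30 = 8/15, so the rest takes 1/3 ÷ 8/15 = 5/8 hours.

5/8 hours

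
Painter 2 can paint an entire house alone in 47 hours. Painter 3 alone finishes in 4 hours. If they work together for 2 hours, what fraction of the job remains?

43/94

Combined rate: 1/47 + 1/4 = (4 + 47)/188 = 51/188 per hour.
In 2 hours they complete 2·51/188 = 51/94 of the job.
So 43/94 remains.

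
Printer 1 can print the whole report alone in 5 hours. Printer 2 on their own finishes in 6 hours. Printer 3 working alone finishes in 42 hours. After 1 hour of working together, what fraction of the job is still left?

64/105

Combined rate: 1/5 + 1/6 + 1/42 = (42 + 35 + 5)/210 = 82/210 = 41/105 per hour.
In 1 hour they complete 1·41/105 = 41/105 of the job.
So 64/105 remains.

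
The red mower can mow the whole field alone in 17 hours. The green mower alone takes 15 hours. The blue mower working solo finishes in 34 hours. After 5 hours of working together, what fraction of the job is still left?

Combined rate: 1/17 + 1/15 + 1/34 = (30 + 34 + 15)/510 = 79/510 per hour.
In 5 hours they complete 5·79/510 = 79/102 of the job.
So 23/102 remains.

23/102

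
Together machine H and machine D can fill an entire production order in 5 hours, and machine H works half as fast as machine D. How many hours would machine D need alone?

Let machine D's rate be r; then machine H's rate is (1/2)r, so together (1/2 + 1)r = (3/2)r = 1/5.
Thus r = 2/15 per hour.
Machine D alone: 15/2 hours; machine H alone: 15 hours.

15/2 hours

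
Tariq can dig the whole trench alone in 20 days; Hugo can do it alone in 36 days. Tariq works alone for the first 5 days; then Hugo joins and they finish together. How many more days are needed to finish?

In 5 days Tariq does 5/20 = 1/4 of the job, leaving 3/4.
Tariq and Hugo together work at 7/90 per day, so finishing takes 3/4 ÷ 7/90 = 135/14 days.

135/14 days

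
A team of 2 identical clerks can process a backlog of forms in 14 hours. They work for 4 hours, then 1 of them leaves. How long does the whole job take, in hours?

One clerk does 1/28 of the job per hour.
After 4 hours with 2 clerks, 2/7 is done (5/7 left).
With 1 clerk the rate is 1/28, so the rest takes 5/7 ÷ 1/28 = 20 hours.
Total = 4 + 20 = 24 hours.

24 hours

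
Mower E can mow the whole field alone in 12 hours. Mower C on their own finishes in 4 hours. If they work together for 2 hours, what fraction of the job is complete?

2/3

Combined rate: 1/12 + 1/4 = (1 + 3)/12 = 4/12 = 1/3 per hour.
In 2 hours they complete 2·1/3 = 2/3 of the job.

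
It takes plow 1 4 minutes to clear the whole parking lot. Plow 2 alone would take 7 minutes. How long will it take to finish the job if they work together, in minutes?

28/11 minutes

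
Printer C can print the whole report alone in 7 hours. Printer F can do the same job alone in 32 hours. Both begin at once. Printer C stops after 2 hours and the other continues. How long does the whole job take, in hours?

160/7 hours

In the first 2 hours the combined rate is 39/224, so 39/112 of the job is done, leaving 73/112.
After Printer C leaves the rate is 1/32 per hour; the remaining 73/112 takes 146/7 hours.
Total = 2 + 146/7 = 160/7 hours.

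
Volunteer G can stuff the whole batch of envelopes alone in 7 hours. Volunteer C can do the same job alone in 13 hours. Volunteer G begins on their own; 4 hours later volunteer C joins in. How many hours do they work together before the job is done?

39/20 hours

In the first 4 hours volunteer G alone does 4/7 of the job, leaving 3/7.
Once everyone is working, combined rate: 1/7 + 1/13 = (13 + 7)/91 = 20/91 per hour.
Remaining 3/7 at 20/91 per hour takes 39/20 hours.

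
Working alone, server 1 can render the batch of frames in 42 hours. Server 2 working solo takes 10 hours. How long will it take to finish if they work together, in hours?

105/13 hours

Combined rate: 1/42 + 1/10 = (5 + 21)/210 = 26/210 = 13/105 per hour.
Time = 1 ÷ (13/105) = 105/13 hours.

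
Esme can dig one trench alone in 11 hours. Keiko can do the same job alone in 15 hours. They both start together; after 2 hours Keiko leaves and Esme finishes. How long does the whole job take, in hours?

143/15 hours

In the first 2 hours the combined rate is 26/165, so 52/165 of the job is done, leaving 113/165.
After Keiko leaves the rate is 1/11 per hour; the remaining 113/165 takes 113/15 hours.
Total = 2 + 113/15 = 143/15 hours.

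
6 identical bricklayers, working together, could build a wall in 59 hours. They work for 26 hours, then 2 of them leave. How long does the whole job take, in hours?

151/2 hours

One bricklayer does 1/354 of the job per hour.
After 26 hours with 6 bricklayers, 26/59 is done (33/59 left).
With 4 bricklayers the rate is 4/354 = 2/177, so the rest takes 33/59 ÷ 2/177 = 99/2 hours.
Total = 26 + 99/2 = 151/2 hours.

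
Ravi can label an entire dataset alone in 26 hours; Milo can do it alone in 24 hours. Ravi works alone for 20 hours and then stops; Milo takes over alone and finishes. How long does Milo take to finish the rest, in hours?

In 20 hours Ravi does 20/26 = 10/13 of the job, leaving 3/13.
Milo works at 1/24 per hour, so finishing takes 3/13 ÷ 1/24 = 72/13 hours.

72/13 hours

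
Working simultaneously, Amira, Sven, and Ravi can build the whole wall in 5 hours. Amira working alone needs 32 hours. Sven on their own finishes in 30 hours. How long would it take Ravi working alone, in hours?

96/13 hours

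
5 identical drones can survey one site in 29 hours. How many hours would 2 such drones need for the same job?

Total work is 5·29 = 145 drone-hours.
With 2 drones: 145/2 hours.

145/2 hours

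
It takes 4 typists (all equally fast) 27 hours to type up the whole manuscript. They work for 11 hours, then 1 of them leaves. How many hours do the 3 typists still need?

64/3 hours

One typist does 1/108 of the job per hour.
After 11 hours with 4 typists, 11/27 is done (16/27 left).
With 3 typists the rate is 3/108 = 1/36, so the rest takes 16/27 ÷ 1/36 = 64/3 hours.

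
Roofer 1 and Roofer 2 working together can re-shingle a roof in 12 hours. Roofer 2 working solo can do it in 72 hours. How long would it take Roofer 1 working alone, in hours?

Combined rate is 1/12 per hour.
Known contribution: 1/72 per hour.
So Roofer 1's rate is 1/12 − 1/72 = 5/72, meaning 72/5 hours alone.

72/5 hours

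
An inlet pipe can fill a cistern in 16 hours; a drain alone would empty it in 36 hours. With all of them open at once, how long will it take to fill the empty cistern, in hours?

Net rate = 1/16 − 1/36 = (9 − 4)/144 = 5/144 per hour.
Filling time = 1 ÷ (5/144) = 144/5 hours.

144/5 hours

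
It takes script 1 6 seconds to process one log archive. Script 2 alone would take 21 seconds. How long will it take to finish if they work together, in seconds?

Combined rate: 1/6 + 1/21 = (7 + 2)/42 = 9/42 = 3/14 per second.
Time = 1 ÷ (3/14) = 14/3 seconds.

14/3 seconds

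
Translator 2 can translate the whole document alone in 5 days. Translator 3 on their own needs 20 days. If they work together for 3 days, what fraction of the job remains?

1/4

Combined rate: 1/5 + 1/20 = (4 + 1)/20 = 5/20 = 1/4 per day.
In 3 days they complete 3·1/4 = 3/4 of the job.
So 1/4 remains.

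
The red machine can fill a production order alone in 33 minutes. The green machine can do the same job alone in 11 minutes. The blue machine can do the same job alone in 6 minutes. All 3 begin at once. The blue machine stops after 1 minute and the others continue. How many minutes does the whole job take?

55/8 minutes

In the first 1 minute the combined rate is 19/66, so 19/66 of the job is done, leaving 47/66.
After the blue machine leaves the rate is 4/33 per minute; the remaining 47/66 takes 47/8 minutes.
Total = 1 + 47/8 = 55/8 minutes.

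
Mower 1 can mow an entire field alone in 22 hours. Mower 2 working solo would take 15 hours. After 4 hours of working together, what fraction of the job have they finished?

Combined rate: 1/22 + 1/15 = (15 + 22)/330 = 37/330 per hour.
In 4 hours they complete 4·37/330 = 74/165 of the job.

74/165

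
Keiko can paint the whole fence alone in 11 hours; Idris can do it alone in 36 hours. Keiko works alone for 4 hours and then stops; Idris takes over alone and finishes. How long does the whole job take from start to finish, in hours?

In 4 hours Keiko does 4/11 of the job, leaving 7/11.
Idris works at 1/36 per hour, so finishing takes 7/11 ÷ 1/36 = 252/11 hours.
Total time = 4 + 252/11 = 296/11 hours.

296/11 hours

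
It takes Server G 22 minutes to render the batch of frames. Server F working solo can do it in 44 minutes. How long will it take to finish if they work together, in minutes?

With two workers the combined time is the product over the sum: 22·44/(22+44) = 968/66 = 44/3 minutes.

44/3 minutes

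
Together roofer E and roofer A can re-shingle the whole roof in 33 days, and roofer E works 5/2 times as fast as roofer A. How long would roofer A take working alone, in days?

Let roofer A's rate be r; then roofer E's rate is (5/2)r, so together (5/2 + 1)r = (7/2)r = 1/33.
Thus r = 2/231 per day.
Roofer A alone: 231/2 days; roofer E alone: 231/5 days.

231/2 days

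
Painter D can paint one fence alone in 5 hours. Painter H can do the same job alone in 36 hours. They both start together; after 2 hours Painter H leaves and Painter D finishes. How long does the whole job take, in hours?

85/18 hours

In the first 2 hours the combined rate is 41/180, so 41/90 of the job is done, leaving 49/90.
After Painter H leaves the rate is 1/5 per hour; the remaining 49/90 takes 49/18 hours.
Total = 2 + 49/18 = 85/18 hours.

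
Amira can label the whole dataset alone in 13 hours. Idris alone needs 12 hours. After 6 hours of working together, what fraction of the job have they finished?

Combined rate: 1/13 + 1/12 = (12 + 13)/156 = 25/156 per hour.
In 6 hours they complete 6·25/156 = 25/26 of the job.

25/26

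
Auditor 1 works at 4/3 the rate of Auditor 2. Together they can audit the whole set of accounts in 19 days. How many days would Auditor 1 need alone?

Let Auditor 2's rate be r; then Auditor 1's rate is (4/3)r, so together (4/3 + 1)r = (7/3)r = 1/19.
Thus r = 3/133 per day.
Auditor 2 alone: 133/3 days; Auditor 1 alone: 133/4 days.

133/4 days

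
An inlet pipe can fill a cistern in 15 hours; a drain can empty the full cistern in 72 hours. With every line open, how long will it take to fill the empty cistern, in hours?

360/19 hours

Net rate = 1/15 − 1/72 = (24 − 5)/360 = 19/360 per hour.
Filling time = 1 ÷ (19/360) = 360/19 hours.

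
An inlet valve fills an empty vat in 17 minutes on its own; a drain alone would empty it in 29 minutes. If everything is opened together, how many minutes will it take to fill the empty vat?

Net rate = 1/17 − 1/29 = (29 − 17)/493 = 12/493 per minute.
Filling time = 1 ÷ (12/493) = 493/12 minutes.

493/12 minutes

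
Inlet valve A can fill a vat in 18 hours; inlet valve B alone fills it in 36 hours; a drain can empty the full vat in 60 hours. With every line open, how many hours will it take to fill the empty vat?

Net rate = 1/18 + 1/36 − 1/60 = (10 + 5 − 3)/180 = 12/180 = 1/15 per hour.
Filling time = 1 ÷ (1/15) = 15 hours.

15 hours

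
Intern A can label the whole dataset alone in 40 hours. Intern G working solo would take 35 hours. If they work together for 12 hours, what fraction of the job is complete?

9/14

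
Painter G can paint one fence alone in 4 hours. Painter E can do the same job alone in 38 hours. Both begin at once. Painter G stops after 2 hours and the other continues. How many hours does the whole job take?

19 hours

In the first 2 hours the combined rate is 21/76, so 21/38 of the job is done, leaving 17/38.
After painter G leaves the rate is 1/38 per hour; the remaining 17/38 takes 17 hours.
Total = 2 + 17 = 19 hours.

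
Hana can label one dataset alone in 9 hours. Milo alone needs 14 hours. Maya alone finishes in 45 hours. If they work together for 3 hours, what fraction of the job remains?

Combined rate: 1/9 + 1/14 + 1/45 = (70 + 45 + 14)/630 = 129/630 = 43/210 per hour.
In 3 hours they complete 3·43/210 = 43/70 of the job.
So 27/70 remains.

27/70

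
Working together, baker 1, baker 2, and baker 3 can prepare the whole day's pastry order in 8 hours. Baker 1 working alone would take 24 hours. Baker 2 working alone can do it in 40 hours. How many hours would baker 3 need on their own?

Combined rate is 1/8 per hour.
Known contribution: 1/24 + 1/40 = (5 + 3)/120 = 8/120 = 1/15 per hour.
So baker 3's rate is 1/8 − 1/15 = 7/120, meaning 120/7 hours alone.

120/7 hours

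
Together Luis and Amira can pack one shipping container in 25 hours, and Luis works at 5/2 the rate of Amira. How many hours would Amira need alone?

175/2 hours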